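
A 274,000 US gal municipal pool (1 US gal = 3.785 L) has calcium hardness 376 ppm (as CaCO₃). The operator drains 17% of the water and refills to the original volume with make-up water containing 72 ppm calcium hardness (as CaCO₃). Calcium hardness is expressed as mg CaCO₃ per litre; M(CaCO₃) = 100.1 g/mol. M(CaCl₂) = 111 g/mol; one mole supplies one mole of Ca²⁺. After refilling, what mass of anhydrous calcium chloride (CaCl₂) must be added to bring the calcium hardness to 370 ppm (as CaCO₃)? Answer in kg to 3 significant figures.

52.5 kg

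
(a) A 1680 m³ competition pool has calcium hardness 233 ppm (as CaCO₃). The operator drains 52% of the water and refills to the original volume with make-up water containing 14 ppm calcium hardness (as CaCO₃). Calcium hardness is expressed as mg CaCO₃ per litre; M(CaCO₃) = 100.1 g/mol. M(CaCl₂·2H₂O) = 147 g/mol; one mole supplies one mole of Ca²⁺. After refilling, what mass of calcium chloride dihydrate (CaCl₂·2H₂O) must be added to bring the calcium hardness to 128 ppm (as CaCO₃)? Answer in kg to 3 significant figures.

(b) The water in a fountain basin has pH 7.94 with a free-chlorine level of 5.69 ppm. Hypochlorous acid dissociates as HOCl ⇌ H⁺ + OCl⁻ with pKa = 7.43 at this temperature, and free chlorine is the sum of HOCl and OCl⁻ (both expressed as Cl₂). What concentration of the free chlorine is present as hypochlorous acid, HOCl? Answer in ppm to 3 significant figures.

(a) 21.9 kg; (b) 1.34 ppm

(a) Volume: 1680 m³ = 1,680,000 L.
(a) After draining 52% and refilling: 233 × 0.48 + 14 × 0.52 = 119.12 ppm.
(a) Deficit to target: 128 − 119.12 = 8.88 mg/L.
(a) As CaCO₃: 8.88 mg/L × 1,680,000 L = 14,920 g; ÷ 100.1 = 149 mol Ca²⁺.
(a) Mass: 149 × 147 = 21,910 g.

(b) [OCl⁻]/[HOCl] = 10^(pH − pKa) = 10^(7.94 − 7.43) = 10^0.51 = 3.236.
(b) Fraction as HOCl = 1 / (1 + 3.236) = 0.2361.
(b) HOCl = 0.2361 × 5.69 ppm = 1.343 ppm.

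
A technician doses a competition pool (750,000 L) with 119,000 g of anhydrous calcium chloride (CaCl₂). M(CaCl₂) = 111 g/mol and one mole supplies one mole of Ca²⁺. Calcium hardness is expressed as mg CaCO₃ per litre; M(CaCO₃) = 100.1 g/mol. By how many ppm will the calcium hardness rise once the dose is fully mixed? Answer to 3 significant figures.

Moles of Ca²⁺: 119,000 g ÷ 111 g/mol = 1072 mol.
As CaCO₃: 1072 mol × 100.1 g/mol = 107,300 g.
Rise: 107,300 g / 750,000 L × 1000 = 143.1 mg/L.

143 ppm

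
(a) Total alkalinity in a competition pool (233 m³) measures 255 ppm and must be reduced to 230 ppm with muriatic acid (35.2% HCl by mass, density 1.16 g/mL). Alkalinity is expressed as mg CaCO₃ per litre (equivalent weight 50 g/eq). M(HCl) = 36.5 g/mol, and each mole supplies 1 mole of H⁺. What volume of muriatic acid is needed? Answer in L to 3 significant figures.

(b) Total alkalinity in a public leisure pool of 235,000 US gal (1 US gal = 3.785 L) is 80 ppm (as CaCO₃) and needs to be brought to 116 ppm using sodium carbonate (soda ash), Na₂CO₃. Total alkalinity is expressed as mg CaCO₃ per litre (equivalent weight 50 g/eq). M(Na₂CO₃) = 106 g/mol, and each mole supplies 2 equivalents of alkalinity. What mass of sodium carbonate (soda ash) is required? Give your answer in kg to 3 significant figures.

(a) 10.4 L; (b) 33.9 kg

(a) Volume: 233 m³ = 233,000 L.
(a) Alkalinity to neutralize: (255 − 230) = 25 mg/L as CaCO₃ × 233,000 L = 5825 g as CaCO₃.
(a) Equivalents of H⁺ required: 5825 ÷ 50 g/eq = 116.5 eq = 116.5 mol HCl.
(a) Mass of HCl: 116.5 × 36.5 = 4252 g.
(a) Mass of 35.2% solution: 4252 / 0.352 = 12,080 g.
(a) Volume: 12,080 g ÷ 1.16 g/mL = 10,410 mL.

(b) Volume: 235,000 US gal × 3.785 L/gal = 889,475 L.
(b) Alkalinity to add: (116 − 80) = 36 mg/L as CaCO₃ × 889,475 L = 32,020 g as CaCO₃.
(b) Equivalents: 32,020 g ÷ 50 g/eq = 640.4 eq.
(b) Each mole of Na₂CO₃ supplies 2 eq, so 640.4 / 2 = 320.2 mol.
(b) Mass: 320.2 mol × 106 g/mol = 33,940 g.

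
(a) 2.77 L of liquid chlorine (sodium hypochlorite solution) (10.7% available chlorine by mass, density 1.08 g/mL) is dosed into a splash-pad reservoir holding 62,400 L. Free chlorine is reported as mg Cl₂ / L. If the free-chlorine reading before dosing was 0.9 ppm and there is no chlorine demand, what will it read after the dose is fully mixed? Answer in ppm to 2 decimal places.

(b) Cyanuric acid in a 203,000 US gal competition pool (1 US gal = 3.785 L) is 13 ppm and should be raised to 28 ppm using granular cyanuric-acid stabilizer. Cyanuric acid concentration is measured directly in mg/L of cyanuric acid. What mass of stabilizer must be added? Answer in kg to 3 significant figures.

(a) Mass of solution: 2.77 L × 1000 mL/L × 1.08 g/mL = 2992 g.
(a) Available chlorine delivered: 2992 g × 0.107 = 320.1 g as Cl₂.
(a) Concentration rise: 320.1 g / 62,400 L = 5.13 mg/L = 5.13 ppm.
(a) Final FC: 0.9 + 5.13 = 6.03 ppm.

(b) Volume: 203,000 US gal × 3.785 L/gal = 768,355 L.
(b) CYA to add: (28 − 13) = 15 mg/L × 768,355 L = 11,530 g cyanuric acid.

(a) 6.03 ppm; (b) 11.5 kg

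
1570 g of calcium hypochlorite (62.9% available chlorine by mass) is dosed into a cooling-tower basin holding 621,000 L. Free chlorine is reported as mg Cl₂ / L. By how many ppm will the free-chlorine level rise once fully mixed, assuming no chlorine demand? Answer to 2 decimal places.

Available chlorine delivered: 1570 g × 0.629 = 987.5 g as Cl₂.
Concentration rise: 987.5 g / 621,000 L = 1.59 mg/L = 1.59 ppm.

1.59 ppm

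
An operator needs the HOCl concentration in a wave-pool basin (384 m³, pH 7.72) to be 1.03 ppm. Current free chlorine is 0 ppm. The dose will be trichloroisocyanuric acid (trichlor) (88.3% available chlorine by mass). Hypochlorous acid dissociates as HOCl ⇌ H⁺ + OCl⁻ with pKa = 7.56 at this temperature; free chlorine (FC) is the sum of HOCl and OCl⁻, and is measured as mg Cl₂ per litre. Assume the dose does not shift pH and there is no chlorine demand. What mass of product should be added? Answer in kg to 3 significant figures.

1.10 kg

Volume: 384 m³ = 384,000 L.
[OCl⁻]/[HOCl] = 10^(pH − pKa) = 10^(7.72 − 7.56) = 1.445; fraction as HOCl = 1/(1 + 1.445) = 0.4089.
Free chlorine required for 1.03 ppm HOCl: 1.03 / 0.4089 = 2.519 ppm.
FC to add: 2.519 − 0 = 2.519 mg/L as Cl₂.
Cl₂ equivalent: 2.519 mg/L × 384,000 L = 967.2 g.
Product at 88.3% available Cl: 967.2 / 0.883 = 1095 g.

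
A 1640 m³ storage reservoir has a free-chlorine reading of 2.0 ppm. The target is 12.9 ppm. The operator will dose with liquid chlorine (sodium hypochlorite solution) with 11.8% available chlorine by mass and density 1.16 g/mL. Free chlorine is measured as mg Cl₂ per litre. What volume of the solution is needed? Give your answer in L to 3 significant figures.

131 L

Volume: 1640 m³ = 1,640,000 L.
Chlorine deficit: 12.9 − 2.0 = 10.9 ppm = 10.9 mg/L as Cl₂.
Cl₂ equivalent needed: 10.9 mg/L × 1,640,000 L = 17,880,000 mg = 17,880 g.
Product at 11.8% available chlorine: 17,880 / 0.118 = 151,500 g.
Volume at density 1.16 g/mL: 151,500 g ÷ 1.16 g/mL = 130,600 mL.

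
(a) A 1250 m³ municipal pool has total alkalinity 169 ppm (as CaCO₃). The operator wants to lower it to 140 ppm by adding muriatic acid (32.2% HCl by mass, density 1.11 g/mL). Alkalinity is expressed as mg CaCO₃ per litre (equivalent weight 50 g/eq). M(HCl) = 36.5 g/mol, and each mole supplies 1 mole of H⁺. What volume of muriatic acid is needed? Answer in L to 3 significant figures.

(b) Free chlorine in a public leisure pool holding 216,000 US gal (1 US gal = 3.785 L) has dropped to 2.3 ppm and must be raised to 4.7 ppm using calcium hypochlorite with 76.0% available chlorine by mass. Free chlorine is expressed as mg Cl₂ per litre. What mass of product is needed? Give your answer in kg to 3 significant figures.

(a) 74.0 L; (b) 2.58 kg

(a) Volume: 1250 m³ = 1,250,000 L.
(a) Alkalinity to neutralize: (169 − 140) = 29 mg/L as CaCO₃ × 1,250,000 L = 36,250 g as CaCO₃.
(a) Equivalents of H⁺ required: 36,250 ÷ 50 g/eq = 725 eq = 725 mol HCl.
(a) Mass of HCl: 725 × 36.5 = 26,460 g.
(a) Mass of 32.2% solution: 26,460 / 0.322 = 82,180 g.
(a) Volume: 82,180 g ÷ 1.11 g/mL = 74,040 mL.

(b) Volume: 216,000 US gal × 3.785 L/gal = 817,560 L.
(b) Chlorine deficit: 4.7 − 2.3 = 2.4 ppm = 2.4 mg/L as Cl₂.
(b) Cl₂ equivalent needed: 2.4 mg/L × 817,560 L = 1,962,000 mg = 1962 g.
(b) Product at 76.0% available chlorine: 1962 / 0.76 = 2582 g.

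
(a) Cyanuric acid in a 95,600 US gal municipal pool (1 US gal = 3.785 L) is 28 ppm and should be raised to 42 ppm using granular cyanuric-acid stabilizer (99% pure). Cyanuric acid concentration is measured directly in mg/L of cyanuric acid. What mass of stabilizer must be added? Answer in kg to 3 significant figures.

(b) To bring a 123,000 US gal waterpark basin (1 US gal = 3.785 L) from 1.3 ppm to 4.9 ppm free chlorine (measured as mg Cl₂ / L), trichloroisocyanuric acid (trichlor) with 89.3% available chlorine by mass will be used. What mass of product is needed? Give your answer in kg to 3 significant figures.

(a) 5.12 kg; (b) 1.88 kg

(a) Volume: 95,600 US gal × 3.785 L/gal = 361,846 L.
(a) CYA to add: (42 − 28) = 14 mg/L × 361,846 L = 5066 g cyanuric acid.
(a) At 99% purity: 5066 / 0.99 = 5117 g product.

(b) Volume: 123,000 US gal × 3.785 L/gal = 465,555 L.
(b) Chlorine deficit: 4.9 − 1.3 = 3.6 ppm = 3.6 mg/L as Cl₂.
(b) Cl₂ equivalent needed: 3.6 mg/L × 465,555 L = 1,676,000 mg = 1676 g.
(b) Product at 89.3% available chlorine: 1676 / 0.893 = 1877 g.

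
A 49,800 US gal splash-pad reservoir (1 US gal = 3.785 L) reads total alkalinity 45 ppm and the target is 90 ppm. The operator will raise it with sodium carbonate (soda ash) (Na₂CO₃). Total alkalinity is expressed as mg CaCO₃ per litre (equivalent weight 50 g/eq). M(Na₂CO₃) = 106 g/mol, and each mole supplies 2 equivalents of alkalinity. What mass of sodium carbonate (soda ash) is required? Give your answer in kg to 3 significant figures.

8.99 kg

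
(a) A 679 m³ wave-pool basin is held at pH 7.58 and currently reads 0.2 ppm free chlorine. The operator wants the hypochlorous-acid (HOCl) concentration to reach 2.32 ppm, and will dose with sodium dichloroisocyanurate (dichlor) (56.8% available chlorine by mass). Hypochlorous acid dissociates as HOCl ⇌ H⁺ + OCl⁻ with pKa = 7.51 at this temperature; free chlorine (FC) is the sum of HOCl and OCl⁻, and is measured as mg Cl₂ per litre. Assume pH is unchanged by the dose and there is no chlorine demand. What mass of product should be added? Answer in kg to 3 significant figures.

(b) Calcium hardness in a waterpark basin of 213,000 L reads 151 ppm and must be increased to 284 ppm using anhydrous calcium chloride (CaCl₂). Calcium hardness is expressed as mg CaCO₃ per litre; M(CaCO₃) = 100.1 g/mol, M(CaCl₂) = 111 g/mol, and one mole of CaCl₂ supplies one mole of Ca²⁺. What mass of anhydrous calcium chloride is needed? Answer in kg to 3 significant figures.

(a) 5.79 kg; (b) 31.4 kg

(a) Volume: 679 m³ = 679,000 L.
(a) [OCl⁻]/[HOCl] = 10^(pH − pKa) = 10^(7.58 − 7.51) = 1.175; fraction as HOCl = 1/(1 + 1.175) = 0.4598.
(a) Free chlorine required for 2.32 ppm HOCl: 2.32 / 0.4598 = 5.046 ppm.
(a) FC to add: 5.046 − 0.2 = 4.846 mg/L as Cl₂.
(a) Cl₂ equivalent: 4.846 mg/L × 679,000 L = 3290 g.
(a) Product at 56.8% available Cl: 3290 / 0.568 = 5793 g.

(b) Hardness to add: (284 − 151) = 133 mg/L as CaCO₃ × 213,000 L = 28,330 g as CaCO₃.
(b) Moles of Ca²⁺ (1 mol Ca²⁺ ≡ 1 mol CaCO₃): 28,330 / 100.1 g/mol = 283 mol.
(b) Mass of CaCl₂: 283 × 111 = 31,410 g.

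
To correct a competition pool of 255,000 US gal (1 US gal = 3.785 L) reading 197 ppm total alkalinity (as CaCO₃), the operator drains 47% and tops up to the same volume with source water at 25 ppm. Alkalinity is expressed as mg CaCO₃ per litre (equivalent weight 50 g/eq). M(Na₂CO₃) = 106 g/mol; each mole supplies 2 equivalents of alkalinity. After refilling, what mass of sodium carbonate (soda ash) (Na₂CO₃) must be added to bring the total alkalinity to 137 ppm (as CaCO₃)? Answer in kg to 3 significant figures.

Volume: 255,000 US gal × 3.785 L/gal = 965,175 L.
After draining 47% and refilling: 197 × 0.53 + 25 × 0.47 = 116.16 ppm.
Deficit to target: 137 − 116.16 = 20.84 mg/L.
As CaCO₃: 20.84 mg/L × 965,175 L = 20,110 g; ÷ 50 g/eq ÷ 2 = 201.1 mol Na₂CO₃.
Mass: 201.1 × 106 = 21,320 g.

21.3 kg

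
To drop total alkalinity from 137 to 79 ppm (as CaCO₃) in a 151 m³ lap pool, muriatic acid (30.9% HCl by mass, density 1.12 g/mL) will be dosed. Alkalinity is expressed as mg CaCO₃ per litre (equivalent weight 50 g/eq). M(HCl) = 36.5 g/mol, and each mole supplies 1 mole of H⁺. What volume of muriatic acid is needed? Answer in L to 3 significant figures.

18.5 L

Volume: 151 m³ = 151,000 L.
Alkalinity to neutralize: (137 − 79) = 58 mg/L as CaCO₃ × 151,000 L = 8758 g as CaCO₃.
Equivalents of H⁺ required: 8758 ÷ 50 g/eq = 175.2 eq = 175.2 mol HCl.
Mass of HCl: 175.2 × 36.5 = 6393 g.
Mass of 30.9% solution: 6393 / 0.309 = 20,690 g.
Volume: 20,690 g ÷ 1.12 g/mL = 18,470 mL.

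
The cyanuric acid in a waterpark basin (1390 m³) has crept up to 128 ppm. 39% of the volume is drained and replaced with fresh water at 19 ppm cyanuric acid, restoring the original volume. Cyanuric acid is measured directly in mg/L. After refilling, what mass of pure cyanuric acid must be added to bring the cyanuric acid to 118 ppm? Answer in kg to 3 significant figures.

Volume: 1390 m³ = 1,390,000 L.
After draining 39% and refilling: 128 × 0.61 + 19 × 0.39 = 85.49 ppm.
Deficit to target: 118 − 85.49 = 32.51 mg/L.
Mass: 32.51 mg/L × 1,390,000 L = 45,190 g cyanuric acid.

45.2 kg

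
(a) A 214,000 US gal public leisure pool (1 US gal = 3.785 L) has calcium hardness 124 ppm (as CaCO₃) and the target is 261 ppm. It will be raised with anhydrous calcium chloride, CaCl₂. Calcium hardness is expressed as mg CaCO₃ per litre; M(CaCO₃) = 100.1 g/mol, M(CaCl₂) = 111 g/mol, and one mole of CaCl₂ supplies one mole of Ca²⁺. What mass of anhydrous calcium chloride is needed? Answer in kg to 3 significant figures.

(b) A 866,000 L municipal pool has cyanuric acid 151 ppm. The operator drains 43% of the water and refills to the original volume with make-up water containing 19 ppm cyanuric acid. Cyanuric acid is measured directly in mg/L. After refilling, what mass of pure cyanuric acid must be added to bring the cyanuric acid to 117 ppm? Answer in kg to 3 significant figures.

(a) 123 kg; (b) 19.7 kg

(a) Volume: 214,000 US gal × 3.785 L/gal = 809,990 L.
(a) Hardness to add: (261 − 124) = 137 mg/L as CaCO₃ × 809,990 L = 111,000 g as CaCO₃.
(a) Moles of Ca²⁺ (1 mol Ca²⁺ ≡ 1 mol CaCO₃): 111,000 / 100.1 g/mol = 1109 mol.
(a) Mass of CaCl₂: 1109 × 111 = 123,100 g.

(b) After draining 43% and refilling: 151 × 0.57 + 19 × 0.43 = 94.24 ppm.
(b) Deficit to target: 117 − 94.24 = 22.76 mg/L.
(b) Mass: 22.76 mg/L × 866,000 L = 19,710 g cyanuric acid.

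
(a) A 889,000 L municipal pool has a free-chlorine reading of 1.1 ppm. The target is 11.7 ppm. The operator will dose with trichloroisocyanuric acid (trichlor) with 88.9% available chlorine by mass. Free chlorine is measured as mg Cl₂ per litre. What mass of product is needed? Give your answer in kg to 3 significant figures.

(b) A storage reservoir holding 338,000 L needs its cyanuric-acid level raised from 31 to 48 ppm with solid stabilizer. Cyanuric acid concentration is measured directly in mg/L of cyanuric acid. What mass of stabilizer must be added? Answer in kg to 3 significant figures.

(a) Chlorine deficit: 11.7 − 1.1 = 10.6 ppm = 10.6 mg/L as Cl₂.
(a) Cl₂ equivalent needed: 10.6 mg/L × 889,000 L = 9,423,000 mg = 9423 g.
(a) Product at 88.9% available chlorine: 9423 / 0.889 = 10,600 g.

(b) CYA to add: (48 − 31) = 17 mg/L × 338,000 L = 5746 g cyanuric acid.

(a) 10.6 kg; (b) 5.75 kg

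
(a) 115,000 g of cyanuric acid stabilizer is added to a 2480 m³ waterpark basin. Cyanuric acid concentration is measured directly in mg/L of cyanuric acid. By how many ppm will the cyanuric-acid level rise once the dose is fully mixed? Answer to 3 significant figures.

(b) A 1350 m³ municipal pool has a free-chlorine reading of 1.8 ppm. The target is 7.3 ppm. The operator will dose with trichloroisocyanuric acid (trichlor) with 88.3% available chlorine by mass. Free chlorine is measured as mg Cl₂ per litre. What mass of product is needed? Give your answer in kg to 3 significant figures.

(a) Volume: 2480 m³ = 2,480,000 L.
(a) Rise: 115,000 g / 2,480,000 L × 1000 = 46.37 mg/L.

(b) Volume: 1350 m³ = 1,350,000 L.
(b) Chlorine deficit: 7.3 − 1.8 = 5.5 ppm = 5.5 mg/L as Cl₂.
(b) Cl₂ equivalent needed: 5.5 mg/L × 1,350,000 L = 7,425,000 mg = 7425 g.
(b) Product at 88.3% available chlorine: 7425 / 0.883 = 8409 g.

(a) 46.4 ppm; (b) 8.41 kg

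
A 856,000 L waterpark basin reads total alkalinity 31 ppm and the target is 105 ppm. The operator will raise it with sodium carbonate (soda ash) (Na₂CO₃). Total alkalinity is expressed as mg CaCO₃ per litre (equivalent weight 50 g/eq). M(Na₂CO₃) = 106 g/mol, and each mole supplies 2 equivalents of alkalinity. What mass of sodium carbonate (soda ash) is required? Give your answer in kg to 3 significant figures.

67.1 kg

Alkalinity to add: (105 − 31) = 74 mg/L as CaCO₃ × 856,000 L = 63,340 g as CaCO₃.
Equivalents: 63,340 g ÷ 50 g/eq = 1267 eq.
Each mole of Na₂CO₃ supplies 2 eq, so 1267 / 2 = 633.4 mol.
Mass: 633.4 mol × 106 g/mol = 67,140 g.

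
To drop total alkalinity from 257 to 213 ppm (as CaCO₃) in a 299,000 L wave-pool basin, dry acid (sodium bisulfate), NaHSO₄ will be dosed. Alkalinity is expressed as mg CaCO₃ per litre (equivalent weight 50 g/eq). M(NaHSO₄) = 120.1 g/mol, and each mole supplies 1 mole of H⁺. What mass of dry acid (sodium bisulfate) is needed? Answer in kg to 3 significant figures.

Alkalinity to neutralize: (257 − 213) = 44 mg/L as CaCO₃ × 299,000 L = 13,160 g as CaCO₃.
Equivalents of H⁺ required: 13,160 ÷ 50 g/eq = 263.1 eq = 263.1 mol NaHSO₄.
Mass of NaHSO₄: 263.1 × 120.1 = 31,600 g.

31.6 kg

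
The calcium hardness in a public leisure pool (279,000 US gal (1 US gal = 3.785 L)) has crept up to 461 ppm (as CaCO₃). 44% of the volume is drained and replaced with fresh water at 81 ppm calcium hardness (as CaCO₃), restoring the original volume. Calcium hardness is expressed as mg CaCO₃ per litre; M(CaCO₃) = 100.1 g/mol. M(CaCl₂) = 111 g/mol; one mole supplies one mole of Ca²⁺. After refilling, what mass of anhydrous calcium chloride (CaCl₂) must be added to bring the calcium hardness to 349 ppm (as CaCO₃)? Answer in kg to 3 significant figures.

Volume: 279,000 US gal × 3.785 L/gal = 1,056,015 L.
After draining 44% and refilling: 461 × 0.56 + 81 × 0.44 = 293.8 ppm.
Deficit to target: 349 − 293.8 = 55.2 mg/L.
As CaCO₃: 55.2 mg/L × 1,056,015 L = 58,290 g; ÷ 100.1 = 582.3 mol Ca²⁺.
Mass: 582.3 × 111 = 64,640 g.

64.6 kg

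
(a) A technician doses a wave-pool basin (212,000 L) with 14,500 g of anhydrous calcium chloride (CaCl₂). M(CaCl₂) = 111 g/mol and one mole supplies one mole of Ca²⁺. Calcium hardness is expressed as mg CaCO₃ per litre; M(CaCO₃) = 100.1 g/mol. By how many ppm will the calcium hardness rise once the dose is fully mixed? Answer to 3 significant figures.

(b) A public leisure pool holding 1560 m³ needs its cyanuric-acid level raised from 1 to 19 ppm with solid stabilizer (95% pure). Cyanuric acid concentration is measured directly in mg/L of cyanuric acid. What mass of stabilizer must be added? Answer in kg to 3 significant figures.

(a) Moles of Ca²⁺: 14,500 g ÷ 111 g/mol = 130.6 mol.
(a) As CaCO₃: 130.6 mol × 100.1 g/mol = 13,080 g.
(a) Rise: 13,080 g / 212,000 L × 1000 = 61.68 mg/L.

(b) Volume: 1560 m³ = 1,560,000 L.
(b) CYA to add: (19 − 1) = 18 mg/L × 1,560,000 L = 28,080 g cyanuric acid.
(b) At 95% purity: 28,080 / 0.95 = 29,560 g product.

(a) 61.7 ppm; (b) 29.6 kg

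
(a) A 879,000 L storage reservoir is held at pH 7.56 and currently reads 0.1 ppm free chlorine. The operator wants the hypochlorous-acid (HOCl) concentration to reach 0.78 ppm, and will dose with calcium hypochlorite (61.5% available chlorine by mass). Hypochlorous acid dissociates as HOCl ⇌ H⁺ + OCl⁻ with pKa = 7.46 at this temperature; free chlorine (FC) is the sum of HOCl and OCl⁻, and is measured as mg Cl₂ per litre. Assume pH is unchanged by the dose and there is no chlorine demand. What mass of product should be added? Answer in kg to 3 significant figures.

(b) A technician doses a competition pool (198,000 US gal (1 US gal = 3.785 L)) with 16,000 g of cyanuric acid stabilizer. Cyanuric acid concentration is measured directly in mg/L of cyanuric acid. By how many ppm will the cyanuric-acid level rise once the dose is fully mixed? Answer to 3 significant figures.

(a) 2.38 kg; (b) 21.3 ppm

(a) [OCl⁻]/[HOCl] = 10^(pH − pKa) = 10^(7.56 − 7.46) = 1.259; fraction as HOCl = 1/(1 + 1.259) = 0.4427.
(a) Free chlorine required for 0.78 ppm HOCl: 0.78 / 0.4427 = 1.762 ppm.
(a) FC to add: 1.762 − 0.1 = 1.662 mg/L as Cl₂.
(a) Cl₂ equivalent: 1.662 mg/L × 879,000 L = 1461 g.
(a) Product at 61.5% available Cl: 1461 / 0.615 = 2375 g.

(b) Volume: 198,000 US gal × 3.785 L/gal = 749,430 L.
(b) Rise: 16,000 g / 749,430 L × 1000 = 21.35 mg/L.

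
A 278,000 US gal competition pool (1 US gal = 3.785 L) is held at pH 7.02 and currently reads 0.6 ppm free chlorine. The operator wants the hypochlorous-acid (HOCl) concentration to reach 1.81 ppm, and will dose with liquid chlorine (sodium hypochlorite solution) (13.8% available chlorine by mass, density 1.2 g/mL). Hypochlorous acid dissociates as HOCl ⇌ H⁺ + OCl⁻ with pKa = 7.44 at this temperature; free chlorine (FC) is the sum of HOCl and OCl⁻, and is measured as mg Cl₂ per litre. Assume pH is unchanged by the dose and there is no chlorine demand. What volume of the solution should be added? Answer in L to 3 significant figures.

12.1 L

Volume: 278,000 US gal × 3.785 L/gal = 1,052,230 L.
[OCl⁻]/[HOCl] = 10^(pH − pKa) = 10^(7.02 − 7.44) = 0.3802; fraction as HOCl = 1/(1 + 0.3802) = 0.7245.
Free chlorine required for 1.81 ppm HOCl: 1.81 / 0.7245 = 2.498 ppm.
FC to add: 2.498 − 0.6 = 1.898 mg/L as Cl₂.
Cl₂ equivalent: 1.898 mg/L × 1,052,230 L = 1997 g.
Product at 13.8% available Cl: 1997 / 0.138 = 14,470 g.
Volume: 14,470 g ÷ 1.2 g/mL = 12,060 mL.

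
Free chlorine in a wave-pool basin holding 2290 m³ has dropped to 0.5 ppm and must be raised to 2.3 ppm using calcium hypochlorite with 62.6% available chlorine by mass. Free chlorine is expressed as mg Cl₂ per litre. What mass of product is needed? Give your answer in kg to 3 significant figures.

6.58 kg

Volume: 2290 m³ = 2,290,000 L.
Chlorine deficit: 2.3 − 0.5 = 1.8 ppm = 1.8 mg/L as Cl₂.
Cl₂ equivalent needed: 1.8 mg/L × 2,290,000 L = 4,122,000 mg = 4122 g.
Product at 62.6% available chlorine: 4122 / 0.626 = 6585 g.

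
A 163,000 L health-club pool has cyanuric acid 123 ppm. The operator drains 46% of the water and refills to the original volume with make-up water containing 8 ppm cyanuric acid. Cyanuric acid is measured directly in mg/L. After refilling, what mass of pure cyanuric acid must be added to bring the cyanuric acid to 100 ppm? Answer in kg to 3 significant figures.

After draining 46% and refilling: 123 × 0.54 + 8 × 0.46 = 70.1 ppm.
Deficit to target: 100 − 70.1 = 29.9 mg/L.
Mass: 29.9 mg/L × 163,000 L = 4874 g cyanuric acid.

4.87 kg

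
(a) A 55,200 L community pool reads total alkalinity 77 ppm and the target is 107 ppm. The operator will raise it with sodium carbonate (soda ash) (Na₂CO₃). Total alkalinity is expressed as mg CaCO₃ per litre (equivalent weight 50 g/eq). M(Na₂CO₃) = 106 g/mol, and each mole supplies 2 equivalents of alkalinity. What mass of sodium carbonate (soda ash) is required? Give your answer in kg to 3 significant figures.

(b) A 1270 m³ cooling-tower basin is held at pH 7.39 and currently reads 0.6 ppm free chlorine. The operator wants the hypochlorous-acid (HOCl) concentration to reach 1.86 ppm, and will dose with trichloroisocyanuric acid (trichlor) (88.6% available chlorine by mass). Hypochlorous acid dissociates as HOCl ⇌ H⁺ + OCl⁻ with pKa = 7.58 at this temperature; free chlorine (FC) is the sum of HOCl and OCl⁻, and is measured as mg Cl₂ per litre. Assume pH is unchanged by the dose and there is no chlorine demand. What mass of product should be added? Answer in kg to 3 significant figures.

(a) 1.76 kg; (b) 3.53 kg

(a) Alkalinity to add: (107 − 77) = 30 mg/L as CaCO₃ × 55,200 L = 1656 g as CaCO₃.
(a) Equivalents: 1656 g ÷ 50 g/eq = 33.12 eq.
(a) Each mole of Na₂CO₃ supplies 2 eq, so 33.12 / 2 = 16.56 mol.
(a) Mass: 16.56 mol × 106 g/mol = 1755 g.

(b) Volume: 1270 m³ = 1,270,000 L.
(b) [OCl⁻]/[HOCl] = 10^(pH − pKa) = 10^(7.39 − 7.58) = 0.6457; fraction as HOCl = 1/(1 + 0.6457) = 0.6077.
(b) Free chlorine required for 1.86 ppm HOCl: 1.86 / 0.6077 = 3.061 ppm.
(b) FC to add: 3.061 − 0.6 = 2.461 mg/L as Cl₂.
(b) Cl₂ equivalent: 2.461 mg/L × 1,270,000 L = 3125 g.
(b) Product at 88.6% available Cl: 3125 / 0.886 = 3527 g.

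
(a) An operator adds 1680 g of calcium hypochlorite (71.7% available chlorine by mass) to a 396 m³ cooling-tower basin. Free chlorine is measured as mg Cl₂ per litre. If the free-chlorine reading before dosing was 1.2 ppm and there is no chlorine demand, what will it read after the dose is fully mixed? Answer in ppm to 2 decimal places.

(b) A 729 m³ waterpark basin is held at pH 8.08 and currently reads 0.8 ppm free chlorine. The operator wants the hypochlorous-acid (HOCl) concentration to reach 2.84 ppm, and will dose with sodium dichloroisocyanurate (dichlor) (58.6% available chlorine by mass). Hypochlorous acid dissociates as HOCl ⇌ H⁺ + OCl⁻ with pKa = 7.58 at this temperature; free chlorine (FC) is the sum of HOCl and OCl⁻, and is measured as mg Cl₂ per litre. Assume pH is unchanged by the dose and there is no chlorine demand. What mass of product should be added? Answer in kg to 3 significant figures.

(a) 4.24 ppm; (b) 13.7 kg

(a) Volume: 396 m³ = 396,000 L.
(a) Available chlorine delivered: 1680 g × 0.717 = 1205 g as Cl₂.
(a) Concentration rise: 1205 g / 396,000 L = 3.042 mg/L = 3.04 ppm.
(a) Final FC: 1.2 + 3.04 = 4.24 ppm.

(b) Volume: 729 m³ = 729,000 L.
(b) [OCl⁻]/[HOCl] = 10^(pH − pKa) = 10^(8.08 − 7.58) = 3.162; fraction as HOCl = 1/(1 + 3.162) = 0.2403.
(b) Free chlorine required for 2.84 ppm HOCl: 2.84 / 0.2403 = 11.82 ppm.
(b) FC to add: 11.82 − 0.8 = 11.02 mg/L as Cl₂.
(b) Cl₂ equivalent: 11.02 mg/L × 729,000 L = 8034 g.
(b) Product at 58.6% available Cl: 8034 / 0.586 = 13,710 g.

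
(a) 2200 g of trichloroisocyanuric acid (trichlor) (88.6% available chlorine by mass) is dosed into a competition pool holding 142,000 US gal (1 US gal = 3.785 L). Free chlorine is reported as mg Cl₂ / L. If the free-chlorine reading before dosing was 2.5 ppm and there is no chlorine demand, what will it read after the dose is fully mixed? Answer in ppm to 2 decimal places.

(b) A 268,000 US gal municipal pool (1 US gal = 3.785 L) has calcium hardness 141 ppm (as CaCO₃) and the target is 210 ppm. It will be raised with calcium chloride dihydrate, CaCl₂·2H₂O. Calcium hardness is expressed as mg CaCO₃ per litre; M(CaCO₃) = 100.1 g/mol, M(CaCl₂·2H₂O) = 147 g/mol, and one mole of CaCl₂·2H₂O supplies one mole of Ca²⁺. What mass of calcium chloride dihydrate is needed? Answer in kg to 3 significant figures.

(a) Volume: 142,000 US gal × 3.785 L/gal = 537,470 L.
(a) Available chlorine delivered: 2200 g × 0.886 = 1949 g as Cl₂.
(a) Concentration rise: 1949 g / 537,470 L = 3.627 mg/L = 3.63 ppm.
(a) Final FC: 2.5 + 3.63 = 6.13 ppm.

(b) Volume: 268,000 US gal × 3.785 L/gal = 1,014,380 L.
(b) Hardness to add: (210 − 141) = 69 mg/L as CaCO₃ × 1,014,380 L = 69,990 g as CaCO₃.
(b) Moles of Ca²⁺ (1 mol Ca²⁺ ≡ 1 mol CaCO₃): 69,990 / 100.1 g/mol = 699.2 mol.
(b) Mass of CaCl₂·2H₂O: 699.2 × 147 = 102,800 g.

(a) 6.13 ppm; (b) 103 kg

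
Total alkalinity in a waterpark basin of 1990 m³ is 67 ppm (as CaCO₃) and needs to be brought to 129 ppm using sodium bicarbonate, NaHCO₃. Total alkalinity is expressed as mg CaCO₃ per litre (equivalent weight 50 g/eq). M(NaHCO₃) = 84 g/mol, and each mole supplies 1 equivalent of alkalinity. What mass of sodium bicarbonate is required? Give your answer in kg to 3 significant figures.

207 kg

Volume: 1990 m³ = 1,990,000 L.
Alkalinity to add: (129 − 67) = 62 mg/L as CaCO₃ × 1,990,000 L = 123,400 g as CaCO₃.
Equivalents: 123,400 g ÷ 50 g/eq = 2468 eq.
NaHCO₃ supplies 1 eq per mole → 2468 mol.
Mass: 2468 mol × 84 g/mol = 207,300 g.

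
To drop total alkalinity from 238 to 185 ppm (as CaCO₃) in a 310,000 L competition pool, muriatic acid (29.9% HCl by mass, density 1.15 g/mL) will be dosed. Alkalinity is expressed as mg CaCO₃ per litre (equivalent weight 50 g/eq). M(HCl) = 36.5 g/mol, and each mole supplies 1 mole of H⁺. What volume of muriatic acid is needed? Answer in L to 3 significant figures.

34.9 L

Alkalinity to neutralize: (238 − 185) = 53 mg/L as CaCO₃ × 310,000 L = 16,430 g as CaCO₃.
Equivalents of H⁺ required: 16,430 ÷ 50 g/eq = 328.6 eq = 328.6 mol HCl.
Mass of HCl: 328.6 × 36.5 = 11,990 g.
Mass of 29.9% solution: 11,990 / 0.299 = 40,110 g.
Volume: 40,110 g ÷ 1.15 g/mL = 34,880 mL.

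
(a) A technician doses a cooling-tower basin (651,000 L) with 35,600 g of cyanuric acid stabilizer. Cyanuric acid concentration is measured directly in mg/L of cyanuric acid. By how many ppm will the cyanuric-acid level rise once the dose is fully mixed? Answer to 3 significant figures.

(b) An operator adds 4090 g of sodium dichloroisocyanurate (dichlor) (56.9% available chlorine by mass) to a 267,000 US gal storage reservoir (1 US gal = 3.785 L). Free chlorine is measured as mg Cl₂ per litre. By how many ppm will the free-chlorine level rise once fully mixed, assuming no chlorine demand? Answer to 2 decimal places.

(a) 54.7 ppm; (b) 2.30 ppm

(a) Rise: 35,600 g / 651,000 L × 1000 = 54.69 mg/L.

(b) Volume: 267,000 US gal × 3.785 L/gal = 1,010,595 L.
(b) Available chlorine delivered: 4090 g × 0.569 = 2327 g as Cl₂.
(b) Concentration rise: 2327 g / 1,010,595 L = 2.303 mg/L = 2.30 ppm.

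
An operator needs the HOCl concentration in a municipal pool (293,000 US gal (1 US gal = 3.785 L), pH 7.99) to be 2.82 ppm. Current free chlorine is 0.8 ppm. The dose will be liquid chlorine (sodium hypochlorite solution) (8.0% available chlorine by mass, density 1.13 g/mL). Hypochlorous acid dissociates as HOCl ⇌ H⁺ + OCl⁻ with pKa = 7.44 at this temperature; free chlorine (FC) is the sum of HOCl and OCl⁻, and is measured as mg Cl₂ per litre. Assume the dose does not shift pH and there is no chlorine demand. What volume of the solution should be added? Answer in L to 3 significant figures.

148 L

Volume: 293,000 US gal × 3.785 L/gal = 1,109,005 L.
[OCl⁻]/[HOCl] = 10^(pH − pKa) = 10^(7.99 − 7.44) = 3.548; fraction as HOCl = 1/(1 + 3.548) = 0.2199.
Free chlorine required for 2.82 ppm HOCl: 2.82 / 0.2199 = 12.83 ppm.
FC to add: 12.83 − 0.8 = 12.03 mg/L as Cl₂.
Cl₂ equivalent: 12.03 mg/L × 1,109,005 L = 13,340 g.
Product at 8.0% available Cl: 13,340 / 0.08 = 166,700 g.
Volume: 166,700 g ÷ 1.13 g/mL = 147,500 mL.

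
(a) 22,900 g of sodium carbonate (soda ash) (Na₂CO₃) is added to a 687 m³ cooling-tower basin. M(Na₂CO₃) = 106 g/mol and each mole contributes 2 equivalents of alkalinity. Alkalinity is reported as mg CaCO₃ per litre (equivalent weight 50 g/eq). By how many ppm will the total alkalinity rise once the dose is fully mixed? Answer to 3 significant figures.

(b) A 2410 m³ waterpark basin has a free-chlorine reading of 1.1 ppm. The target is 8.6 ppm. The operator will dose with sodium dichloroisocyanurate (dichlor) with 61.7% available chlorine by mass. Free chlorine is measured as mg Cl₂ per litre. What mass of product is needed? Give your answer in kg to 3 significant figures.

(a) Volume: 687 m³ = 687,000 L.
(a) Moles of Na₂CO₃: 22,900 g ÷ 106 g/mol = 216 mol → 432.1 eq of alkalinity.
(a) As CaCO₃: 432.1 eq × 50 g/eq = 21,600 g.
(a) Rise: 21,600 g / 687,000 L × 1000 = 31.45 mg/L.

(b) Volume: 2410 m³ = 2,410,000 L.
(b) Chlorine deficit: 8.6 − 1.1 = 7.5 ppm = 7.5 mg/L as Cl₂.
(b) Cl₂ equivalent needed: 7.5 mg/L × 2,410,000 L = 18,080,000 mg = 18,080 g.
(b) Product at 61.7% available chlorine: 18,080 / 0.617 = 29,290 g.

(a) 31.4 ppm; (b) 29.3 kg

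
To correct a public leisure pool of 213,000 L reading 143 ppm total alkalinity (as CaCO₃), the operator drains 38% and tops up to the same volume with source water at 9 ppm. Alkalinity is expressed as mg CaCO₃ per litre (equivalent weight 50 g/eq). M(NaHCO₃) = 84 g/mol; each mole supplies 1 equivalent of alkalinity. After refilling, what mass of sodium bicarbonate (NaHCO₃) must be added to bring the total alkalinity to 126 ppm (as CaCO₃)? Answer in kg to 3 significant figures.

After draining 38% and refilling: 143 × 0.62 + 9 × 0.38 = 92.08 ppm.
Deficit to target: 126 − 92.08 = 33.92 mg/L.
As CaCO₃: 33.92 mg/L × 213,000 L = 7225 g; ÷ 50 g/eq ÷ 1 = 144.5 mol NaHCO₃.
Mass: 144.5 × 84 = 12,140 g.

12.1 kg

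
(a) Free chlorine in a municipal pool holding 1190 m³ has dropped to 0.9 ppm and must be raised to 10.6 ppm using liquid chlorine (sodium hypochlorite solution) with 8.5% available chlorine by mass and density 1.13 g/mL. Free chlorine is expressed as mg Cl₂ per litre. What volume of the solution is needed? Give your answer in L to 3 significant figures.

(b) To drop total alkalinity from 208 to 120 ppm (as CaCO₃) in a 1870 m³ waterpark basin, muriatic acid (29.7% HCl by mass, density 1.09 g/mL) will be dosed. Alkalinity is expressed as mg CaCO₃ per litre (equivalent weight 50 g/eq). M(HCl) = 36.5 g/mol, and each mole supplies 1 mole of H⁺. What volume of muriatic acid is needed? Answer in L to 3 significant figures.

(a) 120 L; (b) 371 L

(a) Volume: 1190 m³ = 1,190,000 L.
(a) Chlorine deficit: 10.6 − 0.9 = 9.7 ppm = 9.7 mg/L as Cl₂.
(a) Cl₂ equivalent needed: 9.7 mg/L × 1,190,000 L = 11,540,000 mg = 11,540 g.
(a) Product at 8.5% available chlorine: 11,540 / 0.085 = 135,800 g.
(a) Volume at density 1.13 g/mL: 135,800 g ÷ 1.13 g/mL = 120,200 mL.

(b) Volume: 1870 m³ = 1,870,000 L.
(b) Alkalinity to neutralize: (208 − 120) = 88 mg/L as CaCO₃ × 1,870,000 L = 164,600 g as CaCO₃.
(b) Equivalents of H⁺ required: 164,600 ÷ 50 g/eq = 3291 eq = 3291 mol HCl.
(b) Mass of HCl: 3291 × 36.5 = 120,100 g.
(b) Mass of 29.7% solution: 120,100 / 0.297 = 404,500 g.
(b) Volume: 404,500 g ÷ 1.09 g/mL = 371,100 mL.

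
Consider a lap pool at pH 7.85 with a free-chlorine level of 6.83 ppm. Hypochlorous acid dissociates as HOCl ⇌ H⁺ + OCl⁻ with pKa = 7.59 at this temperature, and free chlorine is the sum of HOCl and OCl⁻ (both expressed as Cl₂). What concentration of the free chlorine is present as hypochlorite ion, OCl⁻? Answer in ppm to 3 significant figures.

[OCl⁻]/[HOCl] = 10^(pH − pKa) = 10^(7.85 − 7.59) = 10^0.26 = 1.82.
Fraction as HOCl = 1 / (1 + 1.82) = 0.3546.
OCl⁻ = (1 − 0.3546) × 6.83 ppm = 4.408 ppm.

4.41 ppm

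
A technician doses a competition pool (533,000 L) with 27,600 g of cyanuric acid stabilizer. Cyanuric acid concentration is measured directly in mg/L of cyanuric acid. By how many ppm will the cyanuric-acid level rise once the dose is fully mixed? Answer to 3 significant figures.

Rise: 27,600 g / 533,000 L × 1000 = 51.78 mg/L.

51.8 ppm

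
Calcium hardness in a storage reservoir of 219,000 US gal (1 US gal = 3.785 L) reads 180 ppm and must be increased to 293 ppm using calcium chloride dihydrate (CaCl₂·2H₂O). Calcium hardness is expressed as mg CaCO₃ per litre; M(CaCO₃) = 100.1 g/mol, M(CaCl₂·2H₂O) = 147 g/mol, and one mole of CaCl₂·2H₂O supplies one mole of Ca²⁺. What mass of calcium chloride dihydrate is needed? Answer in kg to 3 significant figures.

Volume: 219,000 US gal × 3.785 L/gal = 828,915 L.
Hardness to add: (293 − 180) = 113 mg/L as CaCO₃ × 828,915 L = 93,670 g as CaCO₃.
Moles of Ca²⁺ (1 mol Ca²⁺ ≡ 1 mol CaCO₃): 93,670 / 100.1 g/mol = 935.7 mol.
Mass of CaCl₂·2H₂O: 935.7 × 147 = 137,600 g.

138 kg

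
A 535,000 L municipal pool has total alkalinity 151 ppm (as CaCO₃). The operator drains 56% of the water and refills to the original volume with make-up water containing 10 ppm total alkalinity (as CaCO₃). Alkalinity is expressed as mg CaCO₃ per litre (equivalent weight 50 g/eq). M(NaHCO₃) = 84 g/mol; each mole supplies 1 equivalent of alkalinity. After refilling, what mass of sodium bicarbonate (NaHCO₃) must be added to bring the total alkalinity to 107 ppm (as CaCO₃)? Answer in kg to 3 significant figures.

31.4 kg

After draining 56% and refilling: 151 × 0.44 + 10 × 0.56 = 72.04 ppm.
Deficit to target: 107 − 72.04 = 34.96 mg/L.
As CaCO₃: 34.96 mg/L × 535,000 L = 18,700 g; ÷ 50 g/eq ÷ 1 = 374.1 mol NaHCO₃.
Mass: 374.1 × 84 = 31,420 g.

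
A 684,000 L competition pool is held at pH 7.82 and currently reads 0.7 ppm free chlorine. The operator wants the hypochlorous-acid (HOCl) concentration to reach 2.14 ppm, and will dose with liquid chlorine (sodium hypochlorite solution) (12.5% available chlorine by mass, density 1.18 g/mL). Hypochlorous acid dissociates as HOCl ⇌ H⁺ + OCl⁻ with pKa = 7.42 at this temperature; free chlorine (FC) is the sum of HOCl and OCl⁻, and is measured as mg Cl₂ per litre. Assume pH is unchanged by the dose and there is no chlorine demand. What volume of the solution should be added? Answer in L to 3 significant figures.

31.6 L

[OCl⁻]/[HOCl] = 10^(pH − pKa) = 10^(7.82 − 7.42) = 2.512; fraction as HOCl = 1/(1 + 2.512) = 0.2847.
Free chlorine required for 2.14 ppm HOCl: 2.14 / 0.2847 = 7.515 ppm.
FC to add: 7.515 − 0.7 = 6.815 mg/L as Cl₂.
Cl₂ equivalent: 6.815 mg/L × 684,000 L = 4662 g.
Product at 12.5% available Cl: 4662 / 0.125 = 37,290 g.
Volume: 37,290 g ÷ 1.18 g/mL = 31,610 mL.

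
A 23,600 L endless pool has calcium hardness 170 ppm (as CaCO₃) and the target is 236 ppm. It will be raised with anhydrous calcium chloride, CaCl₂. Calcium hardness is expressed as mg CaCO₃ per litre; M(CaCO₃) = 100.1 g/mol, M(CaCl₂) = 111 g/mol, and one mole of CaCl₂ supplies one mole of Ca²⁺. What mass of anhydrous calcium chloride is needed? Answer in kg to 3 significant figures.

Hardness to add: (236 − 170) = 66 mg/L as CaCO₃ × 23,600 L = 1558 g as CaCO₃.
Moles of Ca²⁺ (1 mol Ca²⁺ ≡ 1 mol CaCO₃): 1558 / 100.1 g/mol = 15.56 mol.
Mass of CaCl₂: 15.56 × 111 = 1727 g.

1.73 kg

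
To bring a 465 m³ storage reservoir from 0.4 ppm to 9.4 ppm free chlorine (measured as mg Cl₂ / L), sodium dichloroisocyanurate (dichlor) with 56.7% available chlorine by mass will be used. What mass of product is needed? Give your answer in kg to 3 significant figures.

7.38 kg

Volume: 465 m³ = 465,000 L.
Chlorine deficit: 9.4 − 0.4 = 9 ppm = 9 mg/L as Cl₂.
Cl₂ equivalent needed: 9 mg/L × 465,000 L = 4,185,000 mg = 4185 g.
Product at 56.7% available chlorine: 4185 / 0.567 = 7381 g.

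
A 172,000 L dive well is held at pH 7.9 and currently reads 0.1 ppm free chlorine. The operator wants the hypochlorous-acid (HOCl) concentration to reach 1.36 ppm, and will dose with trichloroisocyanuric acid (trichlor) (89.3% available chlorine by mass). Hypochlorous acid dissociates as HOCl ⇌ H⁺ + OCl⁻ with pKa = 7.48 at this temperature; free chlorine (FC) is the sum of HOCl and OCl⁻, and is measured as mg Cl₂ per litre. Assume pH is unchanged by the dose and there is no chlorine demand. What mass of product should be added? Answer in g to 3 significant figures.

[OCl⁻]/[HOCl] = 10^(pH − pKa) = 10^(7.9 − 7.48) = 2.63; fraction as HOCl = 1/(1 + 2.63) = 0.2755.
Free chlorine required for 1.36 ppm HOCl: 1.36 / 0.2755 = 4.937 ppm.
FC to add: 4.937 − 0.1 = 4.837 mg/L as Cl₂.
Cl₂ equivalent: 4.837 mg/L × 172,000 L = 832 g.
Product at 89.3% available Cl: 832 / 0.893 = 931.7 g.

932 g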